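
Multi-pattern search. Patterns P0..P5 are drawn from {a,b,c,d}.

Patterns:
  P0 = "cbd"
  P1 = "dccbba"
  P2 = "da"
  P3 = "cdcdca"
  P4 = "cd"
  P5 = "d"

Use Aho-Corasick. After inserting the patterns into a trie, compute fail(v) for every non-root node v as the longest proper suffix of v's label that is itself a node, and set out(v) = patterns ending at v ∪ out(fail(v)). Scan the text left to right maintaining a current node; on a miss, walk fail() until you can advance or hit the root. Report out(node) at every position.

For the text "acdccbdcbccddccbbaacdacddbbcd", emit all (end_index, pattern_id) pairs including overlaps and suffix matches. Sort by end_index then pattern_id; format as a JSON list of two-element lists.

Build:
Trie nodes:
  n0 'ε': c→1 d→4
  n1 'c': b→2 d→11
  n2 'cb': d→3
  n3 'cbd': ·  ←P0
  n4 'd': a→10 c→5  ←P5
  n5 'dc': c→6
  n6 'dcc': b→7
  n7 'dccb': b→8
  n8 'dccbb': a→9
  n9 'dccbba': ·  ←P1
  n10 'da': ·  ←P2
  n11 'cd': c→12  ←P4
  n12 'cdc': d→13
  n13 'cdcd': c→14
  n14 'cdcdc': a→15
  n15 'cdcdca': ·  ←P3

Failure links (BFS by depth):
  fail(1) 'c': from fail(0)=0 chase 'c': 0 ⇒ 0;  out=∅∪out(0)=∅
  fail(4) 'd': from fail(0)=0 chase 'd': 0 ⇒ 0;  out={5}∪out(0)={5}
  fail(2) 'cb': from fail(1)=0 chase 'b': 0 ⇒ 0;  out=∅∪out(0)=∅
  fail(5) 'dc': from fail(4)=0 chase 'c': 0 ⇒ 1;  out=∅∪out(1)=∅
  fail(10) 'da': from fail(4)=0 chase 'a': 0 ⇒ 0;  out={2}∪out(0)={2}
  fail(11) 'cd': from fail(1)=0 chase 'd': 0 ⇒ 4;  out={4}∪out(4)={4,5}
  fail(3) 'cbd': from fail(2)=0 chase 'd': 0 ⇒ 4;  out={0}∪out(4)={0,5}
  fail(6) 'dcc': from fail(5)=1 chase 'c': 1→0 ⇒ 1;  out=∅∪out(1)=∅
  fail(12) 'cdc': from fail(11)=4 chase 'c': 4 ⇒ 5;  out=∅∪out(5)=∅
  fail(7) 'dccb': from fail(6)=1 chase 'b': 1 ⇒ 2;  out=∅∪out(2)=∅
  fail(13) 'cdcd': from fail(12)=5 chase 'd': 5→1 ⇒ 11;  out=∅∪out(11)={4,5}
  fail(8) 'dccbb': from fail(7)=2 chase 'b': 2→0 ⇒ 0;  out=∅∪out(0)=∅
  fail(14) 'cdcdc': from fail(13)=11 chase 'c': 11 ⇒ 12;  out=∅∪out(12)=∅
  fail(9) 'dccbba': from fail(8)=0 chase 'a': 0 ⇒ 0;  out={1}∪out(0)={1}
  fail(15) 'cdcdca': from fail(14)=12 chase 'a': 12→5→1→0 ⇒ 0;  out={3}∪out(0)={3}

Run:
[0] read 'a'  n0⇒n0
[1] read 'c'  n0⇒n1
[2] read 'd'  n1⇒n11  emit P4@[1:2],P5@[2:2]
[3] read 'c'  n11⇒n12
[4] read 'c'  n12⇒n6 ·f
[5] read 'b'  n6⇒n7
[6] read 'd'  n7⇒n3 ·f  emit P0@[4:6],P5@[6:6]
[7] read 'c'  n3⇒n5 ·f
[8] read 'b'  n5⇒n2 ·f
[9] read 'c'  n2⇒n1 ·f
[10] read 'c'  n1⇒n1 ·f
[11] read 'd'  n1⇒n11  emit P4@[10:11],P5@[11:11]
[12] read 'd'  n11⇒n4 ·f  emit P5@[12:12]
[13] read 'c'  n4⇒n5
[14] read 'c'  n5⇒n6
[15] read 'b'  n6⇒n7
[16] read 'b'  n7⇒n8
[17] read 'a'  n8⇒n9  emit P1@[12:17]
[18] read 'a'  n9⇒n0 ·f
[19] read 'c'  n0⇒n1
[20] read 'd'  n1⇒n11  emit P4@[19:20],P5@[20:20]
[21] read 'a'  n11⇒n10 ·f  emit P2@[20:21]
[22] read 'c'  n10⇒n1 ·f
[23] read 'd'  n1⇒n11  emit P4@[22:23],P5@[23:23]
[24] read 'd'  n11⇒n4 ·f  emit P5@[24:24]
[25] read 'b'  n4⇒n0 ·f
[26] read 'b'  n0⇒n0
[27] read 'c'  n0⇒n1
[28] read 'd'  n1⇒n11  emit P4@[27:28],P5@[28:28]

All matches (sorted): [[2,4],[2,5],[6,0],[6,5],[11,4],[11,5],[12,5],[17,1],[20,4],[20,5],[21,2],[23,4],[23,5],[24,5],[28,4],[28,5]]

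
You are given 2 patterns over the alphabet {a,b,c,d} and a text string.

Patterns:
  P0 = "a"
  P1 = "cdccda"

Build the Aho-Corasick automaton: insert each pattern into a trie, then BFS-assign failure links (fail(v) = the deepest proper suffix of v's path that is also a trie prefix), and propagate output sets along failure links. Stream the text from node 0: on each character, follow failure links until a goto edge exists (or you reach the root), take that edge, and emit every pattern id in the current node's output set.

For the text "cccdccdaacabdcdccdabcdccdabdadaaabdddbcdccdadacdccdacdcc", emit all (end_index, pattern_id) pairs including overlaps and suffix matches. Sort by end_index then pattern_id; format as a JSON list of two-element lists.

Build:
Trie nodes:
  0='ε' goto a→1 c→2
  1='a' goto ·  ←P0
  2='c' goto d→3
  3='cd' goto c→4
  4='cdc' goto c→5
  5='cdcc' goto d→6
  6='cdccd' goto a→7
  7='cdccda' goto ·  ←P1

BFS fail/out derivation:
  n1('a'): parent n0 fail=0; on 'a' 0 → fail=0;  out {0}∪∅={0}
  n2('c'): parent n0 fail=0; on 'c' 0 → fail=0;  out ∅∪∅=∅
  n3('cd'): parent n2 fail=0; on 'd' 0 → fail=0;  out ∅∪∅=∅
  n4('cdc'): parent n3 fail=0; on 'c' 0 → fail=2;  out ∅∪∅=∅
  n5('cdcc'): parent n4 fail=2; on 'c' 2→0 → fail=2;  out ∅∪∅=∅
  n6('cdccd'): parent n5 fail=2; on 'd' 2 → fail=3;  out ∅∪∅=∅
  n7('cdccda'): parent n6 fail=3; on 'a' 3→0 → fail=1;  out {1}∪{0}={0,1}

Text stream:
pos 0 'c': at 2
pos 1 'c': at 2 (fail-walked)
pos 2 'c': at 2 (fail-walked)
pos 3 'd': at 3
pos 4 'c': at 4
pos 5 'c': at 5
pos 6 'd': at 6
pos 7 'a': at 7  → match P0@[7:7],P1@[2:7]
pos 8 'a': at 1 (fail-walked)  → match P0@[8:8]
pos 9 'c': at 2 (fail-walked)
pos 10 'a': at 1 (fail-walked)  → match P0@[10:10]
pos 11 'b': at 0 (fail-walked)
pos 12 'd': at 0
pos 13 'c': at 2
pos 14 'd': at 3
pos 15 'c': at 4
pos 16 'c': at 5
pos 17 'd': at 6
pos 18 'a': at 7  → match P0@[18:18],P1@[13:18]
pos 19 'b': at 0 (fail-walked)
pos 20 'c': at 2
pos 21 'd': at 3
pos 22 'c': at 4
pos 23 'c': at 5
pos 24 'd': at 6
pos 25 'a': at 7  → match P0@[25:25],P1@[20:25]
pos 26 'b': at 0 (fail-walked)
pos 27 'd': at 0
pos 28 'a': at 1  → match P0@[28:28]
pos 29 'd': at 0 (fail-walked)
pos 30 'a': at 1  → match P0@[30:30]
pos 31 'a': at 1 (fail-walked)  → match P0@[31:31]
pos 32 'a': at 1 (fail-walked)  → match P0@[32:32]
pos 33 'b': at 0 (fail-walked)
pos 34 'd': at 0
pos 35 'd': at 0
pos 36 'd': at 0
pos 37 'b': at 0
pos 38 'c': at 2
pos 39 'd': at 3
pos 40 'c': at 4
pos 41 'c': at 5
pos 42 'd': at 6
pos 43 'a': at 7  → match P0@[43:43],P1@[38:43]
pos 44 'd': at 0 (fail-walked)
pos 45 'a': at 1  → match P0@[45:45]
pos 46 'c': at 2 (fail-walked)
pos 47 'd': at 3
pos 48 'c': at 4
pos 49 'c': at 5
pos 50 'd': at 6
pos 51 'a': at 7  → match P0@[51:51],P1@[46:51]
pos 52 'c': at 2 (fail-walked)
pos 53 'd': at 3
pos 54 'c': at 4
pos 55 'c': at 5

Matches: [[7,0],[7,1],[8,0],[10,0],[18,0],[18,1],[25,0],[25,1],[28,0],[30,0],[31,0],[32,0],[43,0],[43,1],[45,0],[51,0],[51,1]]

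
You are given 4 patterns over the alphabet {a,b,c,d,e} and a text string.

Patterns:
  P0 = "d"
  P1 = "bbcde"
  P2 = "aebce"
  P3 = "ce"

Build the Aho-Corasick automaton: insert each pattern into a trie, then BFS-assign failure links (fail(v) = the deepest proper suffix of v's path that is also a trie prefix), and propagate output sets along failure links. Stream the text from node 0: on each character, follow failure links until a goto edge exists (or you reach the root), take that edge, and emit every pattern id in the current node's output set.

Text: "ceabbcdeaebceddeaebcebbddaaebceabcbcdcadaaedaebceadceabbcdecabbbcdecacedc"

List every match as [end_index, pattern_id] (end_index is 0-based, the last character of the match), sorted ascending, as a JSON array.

Build automaton:
Trie (insert patterns):
  0='ε' goto a→7 b→2 c→12 d→1
  1='d' goto ·  [P0 ends]
  2='b' goto b→3
  3='bb' goto c→4
  4='bbc' goto d→5
  5='bbcd' goto e→6
  6='bbcde' goto ·  [P1 ends]
  7='a' goto e→8
  8='ae' goto b→9
  9='aeb' goto c→10
  10='aebc' goto e→11
  11='aebce' goto ·  [P2 ends]
  12='c' goto e→13
  13='ce' goto ·  [P3 ends]

BFS fail/out derivation:
  n1('d'): parent n0 fail=0; on 'd' 0 → fail=0;  out {0}∪∅={0}
  n2('b'): parent n0 fail=0; on 'b' 0 → fail=0;  out ∅∪∅=∅
  n7('a'): parent n0 fail=0; on 'a' 0 → fail=0;  out ∅∪∅=∅
  n12('c'): parent n0 fail=0; on 'c' 0 → fail=0;  out ∅∪∅=∅
  n3('bb'): parent n2 fail=0; on 'b' 0 → fail=2;  out ∅∪∅=∅
  n8('ae'): parent n7 fail=0; on 'e' 0 → fail=0;  out ∅∪∅=∅
  n13('ce'): parent n12 fail=0; on 'e' 0 → fail=0;  out {3}∪∅={3}
  n4('bbc'): parent n3 fail=2; on 'c' 2→0 → fail=12;  out ∅∪∅=∅
  n9('aeb'): parent n8 fail=0; on 'b' 0 → fail=2;  out ∅∪∅=∅
  n5('bbcd'): parent n4 fail=12; on 'd' 12→0 → fail=1;  out ∅∪{0}={0}
  n10('aebc'): parent n9 fail=2; on 'c' 2→0 → fail=12;  out ∅∪∅=∅
  n6('bbcde'): parent n5 fail=1; on 'e' 1→0 → fail=0;  out {1}∪∅={1}
  n11('aebce'): parent n10 fail=12; on 'e' 12 → fail=13;  out {2}∪{3}={2,3}

Run:
[0] read 'c'  n0⇒n12
[1] read 'e'  n12⇒n13  → match P3@[0:1]
[2] read 'a'  n13⇒n7 ·f
[3] read 'b'  n7⇒n2 ·f
[4] read 'b'  n2⇒n3
[5] read 'c'  n3⇒n4
[6] read 'd'  n4⇒n5  → match P0@[6:6]
[7] read 'e'  n5⇒n6  → match P1@[3:7]
[8] read 'a'  n6⇒n7 ·f
[9] read 'e'  n7⇒n8
[10] read 'b'  n8⇒n9
[11] read 'c'  n9⇒n10
[12] read 'e'  n10⇒n11  → match P2@[8:12],P3@[11:12]
[13] read 'd'  n11⇒n1 ·f  → match P0@[13:13]
[14] read 'd'  n1⇒n1 ·f  → match P0@[14:14]
[15] read 'e'  n1⇒n0 ·f
[16] read 'a'  n0⇒n7
[17] read 'e'  n7⇒n8
[18] read 'b'  n8⇒n9
[19] read 'c'  n9⇒n10
[20] read 'e'  n10⇒n11  → match P2@[16:20],P3@[19:20]
[21] read 'b'  n11⇒n2 ·f
[22] read 'b'  n2⇒n3
[23] read 'd'  n3⇒n1 ·f  → match P0@[23:23]
[24] read 'd'  n1⇒n1 ·f  → match P0@[24:24]
[25] read 'a'  n1⇒n7 ·f
[26] read 'a'  n7⇒n7 ·f
[27] read 'e'  n7⇒n8
[28] read 'b'  n8⇒n9
[29] read 'c'  n9⇒n10
[30] read 'e'  n10⇒n11  → match P2@[26:30],P3@[29:30]
[31] read 'a'  n11⇒n7 ·f
[32] read 'b'  n7⇒n2 ·f
[33] read 'c'  n2⇒n12 ·f
[34] read 'b'  n12⇒n2 ·f
[35] read 'c'  n2⇒n12 ·f
[36] read 'd'  n12⇒n1 ·f  → match P0@[36:36]
[37] read 'c'  n1⇒n12 ·f
[38] read 'a'  n12⇒n7 ·f
[39] read 'd'  n7⇒n1 ·f  → match P0@[39:39]
[40] read 'a'  n1⇒n7 ·f
[41] read 'a'  n7⇒n7 ·f
[42] read 'e'  n7⇒n8
[43] read 'd'  n8⇒n1 ·f  → match P0@[43:43]
[44] read 'a'  n1⇒n7 ·f
[45] read 'e'  n7⇒n8
[46] read 'b'  n8⇒n9
[47] read 'c'  n9⇒n10
[48] read 'e'  n10⇒n11  → match P2@[44:48],P3@[47:48]
[49] read 'a'  n11⇒n7 ·f
[50] read 'd'  n7⇒n1 ·f  → match P0@[50:50]
[51] read 'c'  n1⇒n12 ·f
[52] read 'e'  n12⇒n13  → match P3@[51:52]
[53] read 'a'  n13⇒n7 ·f
[54] read 'b'  n7⇒n2 ·f
[55] read 'b'  n2⇒n3
[56] read 'c'  n3⇒n4
[57] read 'd'  n4⇒n5  → match P0@[57:57]
[58] read 'e'  n5⇒n6  → match P1@[54:58]
[59] read 'c'  n6⇒n12 ·f
[60] read 'a'  n12⇒n7 ·f
[61] read 'b'  n7⇒n2 ·f
[62] read 'b'  n2⇒n3
[63] read 'b'  n3⇒n3 ·f
[64] read 'c'  n3⇒n4
[65] read 'd'  n4⇒n5  → match P0@[65:65]
[66] read 'e'  n5⇒n6  → match P1@[62:66]
[67] read 'c'  n6⇒n12 ·f
[68] read 'a'  n12⇒n7 ·f
[69] read 'c'  n7⇒n12 ·f
[70] read 'e'  n12⇒n13  → match P3@[69:70]
[71] read 'd'  n13⇒n1 ·f  → match P0@[71:71]
[72] read 'c'  n1⇒n12 ·f

Result: [[1,3],[6,0],[7,1],[12,2],[12,3],[13,0],[14,0],[20,2],[20,3],[23,0],[24,0],[30,2],[30,3],[36,0],[39,0],[43,0],[48,2],[48,3],[50,0],[52,3],[57,0],[58,1],[65,0],[66,1],[70,3],[71,0]]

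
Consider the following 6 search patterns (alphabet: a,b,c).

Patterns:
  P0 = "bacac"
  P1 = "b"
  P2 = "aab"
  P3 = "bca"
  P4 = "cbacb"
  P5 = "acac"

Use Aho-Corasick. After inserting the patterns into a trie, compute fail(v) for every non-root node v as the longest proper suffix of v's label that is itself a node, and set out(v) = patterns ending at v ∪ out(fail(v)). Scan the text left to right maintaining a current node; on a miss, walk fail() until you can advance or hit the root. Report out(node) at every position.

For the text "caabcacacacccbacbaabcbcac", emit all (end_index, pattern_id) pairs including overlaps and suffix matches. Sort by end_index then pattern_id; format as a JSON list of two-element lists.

Build automaton:
Trie nodes:
  n0 'ε': a→6 b→1 c→11
  n1 'b': a→2 c→9  [P1 ends]
  n2 'ba': c→3
  n3 'bac': a→4
  n4 'baca': c→5
  n5 'bacac': ·  [P0 ends]
  n6 'a': a→7 c→16
  n7 'aa': b→8
  n8 'aab': ·  [P2 ends]
  n9 'bc': a→10
  n10 'bca': ·  [P3 ends]
  n11 'c': b→12
  n12 'cb': a→13
  n13 'cba': c→14
  n14 'cbac': b→15
  n15 'cbacb': ·  [P4 ends]
  n16 'ac': a→17
  n17 'aca': c→18
  n18 'acac': ·  [P5 ends]

BFS fail/out derivation:
  fail(1) 'b': from fail(0)=0 chase 'b': 0 ⇒ 0;  out={1}∪out(0)={1}
  fail(6) 'a': from fail(0)=0 chase 'a': 0 ⇒ 0;  out=∅∪out(0)=∅
  fail(11) 'c': from fail(0)=0 chase 'c': 0 ⇒ 0;  out=∅∪out(0)=∅
  fail(2) 'ba': from fail(1)=0 chase 'a': 0 ⇒ 6;  out=∅∪out(6)=∅
  fail(7) 'aa': from fail(6)=0 chase 'a': 0 ⇒ 6;  out=∅∪out(6)=∅
  fail(9) 'bc': from fail(1)=0 chase 'c': 0 ⇒ 11;  out=∅∪out(11)=∅
  fail(12) 'cb': from fail(11)=0 chase 'b': 0 ⇒ 1;  out=∅∪out(1)={1}
  fail(16) 'ac': from fail(6)=0 chase 'c': 0 ⇒ 11;  out=∅∪out(11)=∅
  fail(3) 'bac': from fail(2)=6 chase 'c': 6 ⇒ 16;  out=∅∪out(16)=∅
  fail(8) 'aab': from fail(7)=6 chase 'b': 6→0 ⇒ 1;  out={2}∪out(1)={1,2}
  fail(10) 'bca': from fail(9)=11 chase 'a': 11→0 ⇒ 6;  out={3}∪out(6)={3}
  fail(13) 'cba': from fail(12)=1 chase 'a': 1 ⇒ 2;  out=∅∪out(2)=∅
  fail(17) 'aca': from fail(16)=11 chase 'a': 11→0 ⇒ 6;  out=∅∪out(6)=∅
  fail(4) 'baca': from fail(3)=16 chase 'a': 16 ⇒ 17;  out=∅∪out(17)=∅
  fail(14) 'cbac': from fail(13)=2 chase 'c': 2 ⇒ 3;  out=∅∪out(3)=∅
  fail(18) 'acac': from fail(17)=6 chase 'c': 6 ⇒ 16;  out={5}∪out(16)={5}
  fail(5) 'bacac': from fail(4)=17 chase 'c': 17 ⇒ 18;  out={0}∪out(18)={0,5}
  fail(15) 'cbacb': from fail(14)=3 chase 'b': 3→16→11 ⇒ 12;  out={4}∪out(12)={1,4}

Run:
[0] read 'c'  n0⇒n11
[1] read 'a'  n11⇒n6 (via fail)
[2] read 'a'  n6⇒n7
[3] read 'b'  n7⇒n8  emit P1@[3:3],P2@[1:3]
[4] read 'c'  n8⇒n9 (via fail)
[5] read 'a'  n9⇒n10  emit P3@[3:5]
[6] read 'c'  n10⇒n16 (via fail)
[7] read 'a'  n16⇒n17
[8] read 'c'  n17⇒n18  emit P5@[5:8]
[9] read 'a'  n18⇒n17 (via fail)
[10] read 'c'  n17⇒n18  emit P5@[7:10]
[11] read 'c'  n18⇒n11 (via fail)
[12] read 'c'  n11⇒n11 (via fail)
[13] read 'b'  n11⇒n12  emit P1@[13:13]
[14] read 'a'  n12⇒n13
[15] read 'c'  n13⇒n14
[16] read 'b'  n14⇒n15  emit P1@[16:16],P4@[12:16]
[17] read 'a'  n15⇒n13 (via fail)
[18] read 'a'  n13⇒n7 (via fail)
[19] read 'b'  n7⇒n8  emit P1@[19:19],P2@[17:19]
[20] read 'c'  n8⇒n9 (via fail)
[21] read 'b'  n9⇒n12 (via fail)  emit P1@[21:21]
[22] read 'c'  n12⇒n9 (via fail)
[23] read 'a'  n9⇒n10  emit P3@[21:23]
[24] read 'c'  n10⇒n16 (via fail)

All matches (sorted): [[3,1],[3,2],[5,3],[8,5],[10,5],[13,1],[16,1],[16,4],[19,1],[19,2],[21,1],[23,3]]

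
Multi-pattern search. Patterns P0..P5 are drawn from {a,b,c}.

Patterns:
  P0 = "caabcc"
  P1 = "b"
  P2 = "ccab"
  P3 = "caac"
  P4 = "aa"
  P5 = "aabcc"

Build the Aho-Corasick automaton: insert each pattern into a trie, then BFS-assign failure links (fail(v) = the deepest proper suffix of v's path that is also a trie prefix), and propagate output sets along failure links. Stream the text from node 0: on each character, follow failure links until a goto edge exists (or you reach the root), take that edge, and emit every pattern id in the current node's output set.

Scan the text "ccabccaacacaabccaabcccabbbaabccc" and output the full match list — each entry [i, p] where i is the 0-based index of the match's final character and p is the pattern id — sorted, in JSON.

Build:
Trie (insert patterns):
  0='ε' goto a→12 b→7 c→1
  1='c' goto a→2 c→8
  2='ca' goto a→3
  3='caa' goto b→4 c→11
  4='caab' goto c→5
  5='caabc' goto c→6
  6='caabcc' goto ·  ←P0
  7='b' goto ·  ←P1
  8='cc' goto a→9
  9='cca' goto b→10
  10='ccab' goto ·  ←P2
  11='caac' goto ·  ←P3
  12='a' goto a→13
  13='aa' goto b→14  ←P4
  14='aab' goto c→15
  15='aabc' goto c→16
  16='aabcc' goto ·  ←P5

Failure links (BFS by depth):
  fail(1) 'c': from fail(0)=0 chase 'c': 0 ⇒ 0;  out=∅∪out(0)=∅
  fail(7) 'b': from fail(0)=0 chase 'b': 0 ⇒ 0;  out={1}∪out(0)={1}
  fail(12) 'a': from fail(0)=0 chase 'a': 0 ⇒ 0;  out=∅∪out(0)=∅
  fail(2) 'ca': from fail(1)=0 chase 'a': 0 ⇒ 12;  out=∅∪out(12)=∅
  fail(8) 'cc': from fail(1)=0 chase 'c': 0 ⇒ 1;  out=∅∪out(1)=∅
  fail(13) 'aa': from fail(12)=0 chase 'a': 0 ⇒ 12;  out={4}∪out(12)={4}
  fail(3) 'caa': from fail(2)=12 chase 'a': 12 ⇒ 13;  out=∅∪out(13)={4}
  fail(9) 'cca': from fail(8)=1 chase 'a': 1 ⇒ 2;  out=∅∪out(2)=∅
  fail(14) 'aab': from fail(13)=12 chase 'b': 12→0 ⇒ 7;  out=∅∪out(7)={1}
  fail(4) 'caab': from fail(3)=13 chase 'b': 13 ⇒ 14;  out=∅∪out(14)={1}
  fail(10) 'ccab': from fail(9)=2 chase 'b': 2→12→0 ⇒ 7;  out={2}∪out(7)={1,2}
  fail(11) 'caac': from fail(3)=13 chase 'c': 13→12→0 ⇒ 1;  out={3}∪out(1)={3}
  fail(15) 'aabc': from fail(14)=7 chase 'c': 7→0 ⇒ 1;  out=∅∪out(1)=∅
  fail(5) 'caabc': from fail(4)=14 chase 'c': 14 ⇒ 15;  out=∅∪out(15)=∅
  fail(16) 'aabcc': from fail(15)=1 chase 'c': 1 ⇒ 8;  out={5}∪out(8)={5}
  fail(6) 'caabcc': from fail(5)=15 chase 'c': 15 ⇒ 16;  out={0}∪out(16)={0,5}

Run:
i=0 'c': node 0→1
i=1 'c': node 1→8
i=2 'a': node 8→9
i=3 'b': node 9→10  emit P1@[3:3],P2@[0:3]
i=4 'c': node 10→1 ·f
i=5 'c': node 1→8
i=6 'a': node 8→9
i=7 'a': node 9→3 ·f  emit P4@[6:7]
i=8 'c': node 3→11  emit P3@[5:8]
i=9 'a': node 11→2 ·f
i=10 'c': node 2→1 ·f
i=11 'a': node 1→2
i=12 'a': node 2→3  emit P4@[11:12]
i=13 'b': node 3→4  emit P1@[13:13]
i=14 'c': node 4→5
i=15 'c': node 5→6  emit P0@[10:15],P5@[11:15]
i=16 'a': node 6→9 ·f
i=17 'a': node 9→3 ·f  emit P4@[16:17]
i=18 'b': node 3→4  emit P1@[18:18]
i=19 'c': node 4→5
i=20 'c': node 5→6  emit P0@[15:20],P5@[16:20]
i=21 'c': node 6→8 ·f
i=22 'a': node 8→9
i=23 'b': node 9→10  emit P1@[23:23],P2@[20:23]
i=24 'b': node 10→7 ·f  emit P1@[24:24]
i=25 'b': node 7→7 ·f  emit P1@[25:25]
i=26 'a': node 7→12 ·f
i=27 'a': node 12→13  emit P4@[26:27]
i=28 'b': node 13→14  emit P1@[28:28]
i=29 'c': node 14→15
i=30 'c': node 15→16  emit P5@[26:30]
i=31 'c': node 16→8 ·f

Result: [[3,1],[3,2],[7,4],[8,3],[12,4],[13,1],[15,0],[15,5],[17,4],[18,1],[20,0],[20,5],[23,1],[23,2],[24,1],[25,1],[27,4],[28,1],[30,5]]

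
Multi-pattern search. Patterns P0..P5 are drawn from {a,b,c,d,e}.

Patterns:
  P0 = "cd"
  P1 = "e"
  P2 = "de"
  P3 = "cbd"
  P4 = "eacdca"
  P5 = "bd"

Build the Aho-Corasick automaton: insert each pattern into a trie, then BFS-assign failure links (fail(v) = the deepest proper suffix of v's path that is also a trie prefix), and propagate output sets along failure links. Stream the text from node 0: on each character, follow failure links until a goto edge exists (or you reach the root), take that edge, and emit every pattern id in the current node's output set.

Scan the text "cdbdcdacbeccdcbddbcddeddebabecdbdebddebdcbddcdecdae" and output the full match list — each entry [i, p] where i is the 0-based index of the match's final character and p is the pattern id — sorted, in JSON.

Build:
Trie nodes:
  0='ε' goto b→13 c→1 d→4 e→3
  1='c' goto b→6 d→2
  2='cd' goto ·  [P0 ends]
  3='e' goto a→8  [P1 ends]
  4='d' goto e→5
  5='de' goto ·  [P2 ends]
  6='cb' goto d→7
  7='cbd' goto ·  [P3 ends]
  8='ea' goto c→9
  9='eac' goto d→10
  10='eacd' goto c→11
  11='eacdc' goto a→12
  12='eacdca' goto ·  [P4 ends]
  13='b' goto d→14
  14='bd' goto ·  [P5 ends]

Failure links (BFS by depth):
  fail(1) 'c': from fail(0)=0 chase 'c': 0 ⇒ 0;  out=∅∪out(0)=∅
  fail(3) 'e': from fail(0)=0 chase 'e': 0 ⇒ 0;  out={1}∪out(0)={1}
  fail(4) 'd': from fail(0)=0 chase 'd': 0 ⇒ 0;  out=∅∪out(0)=∅
  fail(13) 'b': from fail(0)=0 chase 'b': 0 ⇒ 0;  out=∅∪out(0)=∅
  fail(2) 'cd': from fail(1)=0 chase 'd': 0 ⇒ 4;  out={0}∪out(4)={0}
  fail(5) 'de': from fail(4)=0 chase 'e': 0 ⇒ 3;  out={2}∪out(3)={1,2}
  fail(6) 'cb': from fail(1)=0 chase 'b': 0 ⇒ 13;  out=∅∪out(13)=∅
  fail(8) 'ea': from fail(3)=0 chase 'a': 0 ⇒ 0;  out=∅∪out(0)=∅
  fail(14) 'bd': from fail(13)=0 chase 'd': 0 ⇒ 4;  out={5}∪out(4)={5}
  fail(7) 'cbd': from fail(6)=13 chase 'd': 13 ⇒ 14;  out={3}∪out(14)={3,5}
  fail(9) 'eac': from fail(8)=0 chase 'c': 0 ⇒ 1;  out=∅∪out(1)=∅
  fail(10) 'eacd': from fail(9)=1 chase 'd': 1 ⇒ 2;  out=∅∪out(2)={0}
  fail(11) 'eacdc': from fail(10)=2 chase 'c': 2→4→0 ⇒ 1;  out=∅∪out(1)=∅
  fail(12) 'eacdca': from fail(11)=1 chase 'a': 1→0 ⇒ 0;  out={4}∪out(0)={4}

Text stream:
i=0 'c': node 0→1
i=1 'd': node 1→2  ** P0@[0:1]
i=2 'b': node 2→13 (via fail)
i=3 'd': node 13→14  ** P5@[2:3]
i=4 'c': node 14→1 (via fail)
i=5 'd': node 1→2  ** P0@[4:5]
i=6 'a': node 2→0 (via fail)
i=7 'c': node 0→1
i=8 'b': node 1→6
i=9 'e': node 6→3 (via fail)  ** P1@[9:9]
i=10 'c': node 3→1 (via fail)
i=11 'c': node 1→1 (via fail)
i=12 'd': node 1→2  ** P0@[11:12]
i=13 'c': node 2→1 (via fail)
i=14 'b': node 1→6
i=15 'd': node 6→7  ** P3@[13:15],P5@[14:15]
i=16 'd': node 7→4 (via fail)
i=17 'b': node 4→13 (via fail)
i=18 'c': node 13→1 (via fail)
i=19 'd': node 1→2  ** P0@[18:19]
i=20 'd': node 2→4 (via fail)
i=21 'e': node 4→5  ** P1@[21:21],P2@[20:21]
i=22 'd': node 5→4 (via fail)
i=23 'd': node 4→4 (via fail)
i=24 'e': node 4→5  ** P1@[24:24],P2@[23:24]
i=25 'b': node 5→13 (via fail)
i=26 'a': node 13→0 (via fail)
i=27 'b': node 0→13
i=28 'e': node 13→3 (via fail)  ** P1@[28:28]
i=29 'c': node 3→1 (via fail)
i=30 'd': node 1→2  ** P0@[29:30]
i=31 'b': node 2→13 (via fail)
i=32 'd': node 13→14  ** P5@[31:32]
i=33 'e': node 14→5 (via fail)  ** P1@[33:33],P2@[32:33]
i=34 'b': node 5→13 (via fail)
i=35 'd': node 13→14  ** P5@[34:35]
i=36 'd': node 14→4 (via fail)
i=37 'e': node 4→5  ** P1@[37:37],P2@[36:37]
i=38 'b': node 5→13 (via fail)
i=39 'd': node 13→14  ** P5@[38:39]
i=40 'c': node 14→1 (via fail)
i=41 'b': node 1→6
i=42 'd': node 6→7  ** P3@[40:42],P5@[41:42]
i=43 'd': node 7→4 (via fail)
i=44 'c': node 4→1 (via fail)
i=45 'd': node 1→2  ** P0@[44:45]
i=46 'e': node 2→5 (via fail)  ** P1@[46:46],P2@[45:46]
i=47 'c': node 5→1 (via fail)
i=48 'd': node 1→2  ** P0@[47:48]
i=49 'a': node 2→0 (via fail)
i=50 'e': node 0→3  ** P1@[50:50]

Matches: [[1,0],[3,5],[5,0],[9,1],[12,0],[15,3],[15,5],[19,0],[21,1],[21,2],[24,1],[24,2],[28,1],[30,0],[32,5],[33,1],[33,2],[35,5],[37,1],[37,2],[39,5],[42,3],[42,5],[45,0],[46,1],[46,2],[48,0],[50,1]]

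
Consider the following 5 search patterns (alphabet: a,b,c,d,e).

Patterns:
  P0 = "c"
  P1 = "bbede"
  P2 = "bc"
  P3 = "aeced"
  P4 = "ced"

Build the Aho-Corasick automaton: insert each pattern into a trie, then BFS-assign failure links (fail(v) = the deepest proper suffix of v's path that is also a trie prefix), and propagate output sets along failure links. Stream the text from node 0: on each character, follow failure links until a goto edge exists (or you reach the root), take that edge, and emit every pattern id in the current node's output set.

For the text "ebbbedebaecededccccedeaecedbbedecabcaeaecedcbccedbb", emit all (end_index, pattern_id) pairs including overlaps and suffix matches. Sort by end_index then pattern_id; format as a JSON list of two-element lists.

Build automaton:
Trie (insert patterns):
  0='ε' goto a→8 b→2 c→1
  1='c' goto e→13  ←P0
  2='b' goto b→3 c→7
  3='bb' goto e→4
  4='bbe' goto d→5
  5='bbed' goto e→6
  6='bbede' goto ·  ←P1
  7='bc' goto ·  ←P2
  8='a' goto e→9
  9='ae' goto c→10
  10='aec' goto e→11
  11='aece' goto d→12
  12='aeced' goto ·  ←P3
  13='ce' goto d→14
  14='ced' goto ·  ←P4

BFS fail/out derivation:
  n1('c'): parent n0 fail=0; on 'c' 0 → fail=0;  out {0}∪∅={0}
  n2('b'): parent n0 fail=0; on 'b' 0 → fail=0;  out ∅∪∅=∅
  n8('a'): parent n0 fail=0; on 'a' 0 → fail=0;  out ∅∪∅=∅
  n3('bb'): parent n2 fail=0; on 'b' 0 → fail=2;  out ∅∪∅=∅
  n7('bc'): parent n2 fail=0; on 'c' 0 → fail=1;  out {2}∪{0}={0,2}
  n9('ae'): parent n8 fail=0; on 'e' 0 → fail=0;  out ∅∪∅=∅
  n13('ce'): parent n1 fail=0; on 'e' 0 → fail=0;  out ∅∪∅=∅
  n4('bbe'): parent n3 fail=2; on 'e' 2→0 → fail=0;  out ∅∪∅=∅
  n10('aec'): parent n9 fail=0; on 'c' 0 → fail=1;  out ∅∪{0}={0}
  n14('ced'): parent n13 fail=0; on 'd' 0 → fail=0;  out {4}∪∅={4}
  n5('bbed'): parent n4 fail=0; on 'd' 0 → fail=0;  out ∅∪∅=∅
  n11('aece'): parent n10 fail=1; on 'e' 1 → fail=13;  out ∅∪∅=∅
  n6('bbede'): parent n5 fail=0; on 'e' 0 → fail=0;  out {1}∪∅={1}
  n12('aeced'): parent n11 fail=13; on 'd' 13 → fail=14;  out {3}∪{4}={3,4}

Text stream:
[0] read 'e'  n0⇒n0
[1] read 'b'  n0⇒n2
[2] read 'b'  n2⇒n3
[3] read 'b'  n3⇒n3 ·f
[4] read 'e'  n3⇒n4
[5] read 'd'  n4⇒n5
[6] read 'e'  n5⇒n6  → match P1@[2:6]
[7] read 'b'  n6⇒n2 ·f
[8] read 'a'  n2⇒n8 ·f
[9] read 'e'  n8⇒n9
[10] read 'c'  n9⇒n10  → match P0@[10:10]
[11] read 'e'  n10⇒n11
[12] read 'd'  n11⇒n12  → match P3@[8:12],P4@[10:12]
[13] read 'e'  n12⇒n0 ·f
[14] read 'd'  n0⇒n0
[15] read 'c'  n0⇒n1  → match P0@[15:15]
[16] read 'c'  n1⇒n1 ·f  → match P0@[16:16]
[17] read 'c'  n1⇒n1 ·f  → match P0@[17:17]
[18] read 'c'  n1⇒n1 ·f  → match P0@[18:18]
[19] read 'e'  n1⇒n13
[20] read 'd'  n13⇒n14  → match P4@[18:20]
[21] read 'e'  n14⇒n0 ·f
[22] read 'a'  n0⇒n8
[23] read 'e'  n8⇒n9
[24] read 'c'  n9⇒n10  → match P0@[24:24]
[25] read 'e'  n10⇒n11
[26] read 'd'  n11⇒n12  → match P3@[22:26],P4@[24:26]
[27] read 'b'  n12⇒n2 ·f
[28] read 'b'  n2⇒n3
[29] read 'e'  n3⇒n4
[30] read 'd'  n4⇒n5
[31] read 'e'  n5⇒n6  → match P1@[27:31]
[32] read 'c'  n6⇒n1 ·f  → match P0@[32:32]
[33] read 'a'  n1⇒n8 ·f
[34] read 'b'  n8⇒n2 ·f
[35] read 'c'  n2⇒n7  → match P0@[35:35],P2@[34:35]
[36] read 'a'  n7⇒n8 ·f
[37] read 'e'  n8⇒n9
[38] read 'a'  n9⇒n8 ·f
[39] read 'e'  n8⇒n9
[40] read 'c'  n9⇒n10  → match P0@[40:40]
[41] read 'e'  n10⇒n11
[42] read 'd'  n11⇒n12  → match P3@[38:42],P4@[40:42]
[43] read 'c'  n12⇒n1 ·f  → match P0@[43:43]
[44] read 'b'  n1⇒n2 ·f
[45] read 'c'  n2⇒n7  → match P0@[45:45],P2@[44:45]
[46] read 'c'  n7⇒n1 ·f  → match P0@[46:46]
[47] read 'e'  n1⇒n13
[48] read 'd'  n13⇒n14  → match P4@[46:48]
[49] read 'b'  n14⇒n2 ·f
[50] read 'b'  n2⇒n3

Result: [[6,1],[10,0],[12,3],[12,4],[15,0],[16,0],[17,0],[18,0],[20,4],[24,0],[26,3],[26,4],[31,1],[32,0],[35,0],[35,2],[40,0],[42,3],[42,4],[43,0],[45,0],[45,2],[46,0],[48,4]]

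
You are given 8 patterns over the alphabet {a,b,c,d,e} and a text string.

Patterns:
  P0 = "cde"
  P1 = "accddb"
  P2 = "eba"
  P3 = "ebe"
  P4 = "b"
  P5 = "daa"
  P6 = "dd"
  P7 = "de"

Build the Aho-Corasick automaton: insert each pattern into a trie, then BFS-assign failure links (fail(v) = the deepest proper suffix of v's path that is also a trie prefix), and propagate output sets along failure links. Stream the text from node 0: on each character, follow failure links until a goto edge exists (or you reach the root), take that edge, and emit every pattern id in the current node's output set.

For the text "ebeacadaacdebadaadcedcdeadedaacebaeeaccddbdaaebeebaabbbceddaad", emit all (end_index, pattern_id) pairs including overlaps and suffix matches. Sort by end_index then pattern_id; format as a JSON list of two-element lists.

Construct AC machine:
Trie (insert patterns):
  n0 'ε': a→4 b→14 c→1 d→15 e→10
  n1 'c': d→2
  n2 'cd': e→3
  n3 'cde': ·  ←P0
  n4 'a': c→5
  n5 'ac': c→6
  n6 'acc': d→7
  n7 'accd': d→8
  n8 'accdd': b→9
  n9 'accddb': ·  ←P1
  n10 'e': b→11
  n11 'eb': a→12 e→13
  n12 'eba': ·  ←P2
  n13 'ebe': ·  ←P3
  n14 'b': ·  ←P4
  n15 'd': a→16 d→18 e→19
  n16 'da': a→17
  n17 'daa': ·  ←P5
  n18 'dd': ·  ←P6
  n19 'de': ·  ←P7

Failure links (BFS by depth):
  fail(1) 'c': from fail(0)=0 chase 'c': 0 ⇒ 0;  out=∅∪out(0)=∅
  fail(4) 'a': from fail(0)=0 chase 'a': 0 ⇒ 0;  out=∅∪out(0)=∅
  fail(10) 'e': from fail(0)=0 chase 'e': 0 ⇒ 0;  out=∅∪out(0)=∅
  fail(14) 'b': from fail(0)=0 chase 'b': 0 ⇒ 0;  out={4}∪out(0)={4}
  fail(15) 'd': from fail(0)=0 chase 'd': 0 ⇒ 0;  out=∅∪out(0)=∅
  fail(2) 'cd': from fail(1)=0 chase 'd': 0 ⇒ 15;  out=∅∪out(15)=∅
  fail(5) 'ac': from fail(4)=0 chase 'c': 0 ⇒ 1;  out=∅∪out(1)=∅
  fail(11) 'eb': from fail(10)=0 chase 'b': 0 ⇒ 14;  out=∅∪out(14)={4}
  fail(16) 'da': from fail(15)=0 chase 'a': 0 ⇒ 4;  out=∅∪out(4)=∅
  fail(18) 'dd': from fail(15)=0 chase 'd': 0 ⇒ 15;  out={6}∪out(15)={6}
  fail(19) 'de': from fail(15)=0 chase 'e': 0 ⇒ 10;  out={7}∪out(10)={7}
  fail(3) 'cde': from fail(2)=15 chase 'e': 15 ⇒ 19;  out={0}∪out(19)={0,7}
  fail(6) 'acc': from fail(5)=1 chase 'c': 1→0 ⇒ 1;  out=∅∪out(1)=∅
  fail(12) 'eba': from fail(11)=14 chase 'a': 14→0 ⇒ 4;  out={2}∪out(4)={2}
  fail(13) 'ebe': from fail(11)=14 chase 'e': 14→0 ⇒ 10;  out={3}∪out(10)={3}
  fail(17) 'daa': from fail(16)=4 chase 'a': 4→0 ⇒ 4;  out={5}∪out(4)={5}
  fail(7) 'accd': from fail(6)=1 chase 'd': 1 ⇒ 2;  out=∅∪out(2)=∅
  fail(8) 'accdd': from fail(7)=2 chase 'd': 2→15 ⇒ 18;  out=∅∪out(18)={6}
  fail(9) 'accddb': from fail(8)=18 chase 'b': 18→15→0 ⇒ 14;  out={1}∪out(14)={1,4}

Text stream:
[0] read 'e'  n0⇒n10
[1] read 'b'  n10⇒n11  → match P4@[1:1]
[2] read 'e'  n11⇒n13  → match P3@[0:2]
[3] read 'a'  n13⇒n4 ·f
[4] read 'c'  n4⇒n5
[5] read 'a'  n5⇒n4 ·f
[6] read 'd'  n4⇒n15 ·f
[7] read 'a'  n15⇒n16
[8] read 'a'  n16⇒n17  → match P5@[6:8]
[9] read 'c'  n17⇒n5 ·f
[10] read 'd'  n5⇒n2 ·f
[11] read 'e'  n2⇒n3  → match P0@[9:11],P7@[10:11]
[12] read 'b'  n3⇒n11 ·f  → match P4@[12:12]
[13] read 'a'  n11⇒n12  → match P2@[11:13]
[14] read 'd'  n12⇒n15 ·f
[15] read 'a'  n15⇒n16
[16] read 'a'  n16⇒n17  → match P5@[14:16]
[17] read 'd'  n17⇒n15 ·f
[18] read 'c'  n15⇒n1 ·f
[19] read 'e'  n1⇒n10 ·f
[20] read 'd'  n10⇒n15 ·f
[21] read 'c'  n15⇒n1 ·f
[22] read 'd'  n1⇒n2
[23] read 'e'  n2⇒n3  → match P0@[21:23],P7@[22:23]
[24] read 'a'  n3⇒n4 ·f
[25] read 'd'  n4⇒n15 ·f
[26] read 'e'  n15⇒n19  → match P7@[25:26]
[27] read 'd'  n19⇒n15 ·f
[28] read 'a'  n15⇒n16
[29] read 'a'  n16⇒n17  → match P5@[27:29]
[30] read 'c'  n17⇒n5 ·f
[31] read 'e'  n5⇒n10 ·f
[32] read 'b'  n10⇒n11  → match P4@[32:32]
[33] read 'a'  n11⇒n12  → match P2@[31:33]
[34] read 'e'  n12⇒n10 ·f
[35] read 'e'  n10⇒n10 ·f
[36] read 'a'  n10⇒n4 ·f
[37] read 'c'  n4⇒n5
[38] read 'c'  n5⇒n6
[39] read 'd'  n6⇒n7
[40] read 'd'  n7⇒n8  → match P6@[39:40]
[41] read 'b'  n8⇒n9  → match P1@[36:41],P4@[41:41]
[42] read 'd'  n9⇒n15 ·f
[43] read 'a'  n15⇒n16
[44] read 'a'  n16⇒n17  → match P5@[42:44]
[45] read 'e'  n17⇒n10 ·f
[46] read 'b'  n10⇒n11  → match P4@[46:46]
[47] read 'e'  n11⇒n13  → match P3@[45:47]
[48] read 'e'  n13⇒n10 ·f
[49] read 'b'  n10⇒n11  → match P4@[49:49]
[50] read 'a'  n11⇒n12  → match P2@[48:50]
[51] read 'a'  n12⇒n4 ·f
[52] read 'b'  n4⇒n14 ·f  → match P4@[52:52]
[53] read 'b'  n14⇒n14 ·f  → match P4@[53:53]
[54] read 'b'  n14⇒n14 ·f  → match P4@[54:54]
[55] read 'c'  n14⇒n1 ·f
[56] read 'e'  n1⇒n10 ·f
[57] read 'd'  n10⇒n15 ·f
[58] read 'd'  n15⇒n18  → match P6@[57:58]
[59] read 'a'  n18⇒n16 ·f
[60] read 'a'  n16⇒n17  → match P5@[58:60]
[61] read 'd'  n17⇒n15 ·f

Result: [[1,4],[2,3],[8,5],[11,0],[11,7],[12,4],[13,2],[16,5],[23,0],[23,7],[26,7],[29,5],[32,4],[33,2],[40,6],[41,1],[41,4],[44,5],[46,4],[47,3],[49,4],[50,2],[52,4],[53,4],[54,4],[58,6],[60,5]]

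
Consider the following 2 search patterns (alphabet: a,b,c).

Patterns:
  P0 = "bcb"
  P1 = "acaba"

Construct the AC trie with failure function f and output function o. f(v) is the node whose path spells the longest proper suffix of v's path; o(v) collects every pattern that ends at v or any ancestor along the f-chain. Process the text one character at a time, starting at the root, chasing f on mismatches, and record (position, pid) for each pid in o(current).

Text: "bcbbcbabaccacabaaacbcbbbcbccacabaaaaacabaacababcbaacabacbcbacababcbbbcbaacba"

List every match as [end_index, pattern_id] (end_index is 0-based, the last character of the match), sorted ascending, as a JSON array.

Build automaton:
Trie nodes:
  0='ε' goto a→4 b→1
  1='b' goto c→2
  2='bc' goto b→3
  3='bcb' goto ·  ←P0
  4='a' goto c→5
  5='ac' goto a→6
  6='aca' goto b→7
  7='acab' goto a→8
  8='acaba' goto ·  ←P1

BFS fail/out derivation:
  n1('b'): parent n0 fail=0; on 'b' 0 → fail=0;  out ∅∪∅=∅
  n4('a'): parent n0 fail=0; on 'a' 0 → fail=0;  out ∅∪∅=∅
  n2('bc'): parent n1 fail=0; on 'c' 0 → fail=0;  out ∅∪∅=∅
  n5('ac'): parent n4 fail=0; on 'c' 0 → fail=0;  out ∅∪∅=∅
  n3('bcb'): parent n2 fail=0; on 'b' 0 → fail=1;  out {0}∪∅={0}
  n6('aca'): parent n5 fail=0; on 'a' 0 → fail=4;  out ∅∪∅=∅
  n7('acab'): parent n6 fail=4; on 'b' 4→0 → fail=1;  out ∅∪∅=∅
  n8('acaba'): parent n7 fail=1; on 'a' 1→0 → fail=4;  out {1}∪∅={1}

Text stream:
i=0 'b': node 0→1
i=1 'c': node 1→2
i=2 'b': node 2→3  ** P0@[0:2]
i=3 'b': node 3→1 ·f
i=4 'c': node 1→2
i=5 'b': node 2→3  ** P0@[3:5]
i=6 'a': node 3→4 ·f
i=7 'b': node 4→1 ·f
i=8 'a': node 1→4 ·f
i=9 'c': node 4→5
i=10 'c': node 5→0 ·f
i=11 'a': node 0→4
i=12 'c': node 4→5
i=13 'a': node 5→6
i=14 'b': node 6→7
i=15 'a': node 7→8  ** P1@[11:15]
i=16 'a': node 8→4 ·f
i=17 'a': node 4→4 ·f
i=18 'c': node 4→5
i=19 'b': node 5→1 ·f
i=20 'c': node 1→2
i=21 'b': node 2→3  ** P0@[19:21]
i=22 'b': node 3→1 ·f
i=23 'b': node 1→1 ·f
i=24 'c': node 1→2
i=25 'b': node 2→3  ** P0@[23:25]
i=26 'c': node 3→2 ·f
i=27 'c': node 2→0 ·f
i=28 'a': node 0→4
i=29 'c': node 4→5
i=30 'a': node 5→6
i=31 'b': node 6→7
i=32 'a': node 7→8  ** P1@[28:32]
i=33 'a': node 8→4 ·f
i=34 'a': node 4→4 ·f
i=35 'a': node 4→4 ·f
i=36 'a': node 4→4 ·f
i=37 'c': node 4→5
i=38 'a': node 5→6
i=39 'b': node 6→7
i=40 'a': node 7→8  ** P1@[36:40]
i=41 'a': node 8→4 ·f
i=42 'c': node 4→5
i=43 'a': node 5→6
i=44 'b': node 6→7
i=45 'a': node 7→8  ** P1@[41:45]
i=46 'b': node 8→1 ·f
i=47 'c': node 1→2
i=48 'b': node 2→3  ** P0@[46:48]
i=49 'a': node 3→4 ·f
i=50 'a': node 4→4 ·f
i=51 'c': node 4→5
i=52 'a': node 5→6
i=53 'b': node 6→7
i=54 'a': node 7→8  ** P1@[50:54]
i=55 'c': node 8→5 ·f
i=56 'b': node 5→1 ·f
i=57 'c': node 1→2
i=58 'b': node 2→3  ** P0@[56:58]
i=59 'a': node 3→4 ·f
i=60 'c': node 4→5
i=61 'a': node 5→6
i=62 'b': node 6→7
i=63 'a': node 7→8  ** P1@[59:63]
i=64 'b': node 8→1 ·f
i=65 'c': node 1→2
i=66 'b': node 2→3  ** P0@[64:66]
i=67 'b': node 3→1 ·f
i=68 'b': node 1→1 ·f
i=69 'c': node 1→2
i=70 'b': node 2→3  ** P0@[68:70]
i=71 'a': node 3→4 ·f
i=72 'a': node 4→4 ·f
i=73 'c': node 4→5
i=74 'b': node 5→1 ·f
i=75 'a': node 1→4 ·f

Result: [[2,0],[5,0],[15,1],[21,0],[25,0],[32,1],[40,1],[45,1],[48,0],[54,1],[58,0],[63,1],[66,0],[70,0]]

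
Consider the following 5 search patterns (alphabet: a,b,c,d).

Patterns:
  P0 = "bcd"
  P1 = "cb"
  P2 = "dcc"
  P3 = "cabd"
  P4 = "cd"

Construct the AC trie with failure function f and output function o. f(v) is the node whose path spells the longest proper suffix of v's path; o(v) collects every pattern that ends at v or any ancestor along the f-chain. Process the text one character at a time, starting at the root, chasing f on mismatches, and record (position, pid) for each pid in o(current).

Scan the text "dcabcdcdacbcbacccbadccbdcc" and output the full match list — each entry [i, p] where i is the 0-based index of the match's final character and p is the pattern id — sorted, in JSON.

Build automaton:
Trie (insert patterns):
  n0 'ε': b→1 c→4 d→6
  n1 'b': c→2
  n2 'bc': d→3
  n3 'bcd': ·  ←P0
  n4 'c': a→9 b→5 d→12
  n5 'cb': ·  ←P1
  n6 'd': c→7
  n7 'dc': c→8
  n8 'dcc': ·  ←P2
  n9 'ca': b→10
  n10 'cab': d→11
  n11 'cabd': ·  ←P3
  n12 'cd': ·  ←P4

Failure links (BFS by depth):
  fail(1) 'b': from fail(0)=0 chase 'b': 0 ⇒ 0;  out=∅∪out(0)=∅
  fail(4) 'c': from fail(0)=0 chase 'c': 0 ⇒ 0;  out=∅∪out(0)=∅
  fail(6) 'd': from fail(0)=0 chase 'd': 0 ⇒ 0;  out=∅∪out(0)=∅
  fail(2) 'bc': from fail(1)=0 chase 'c': 0 ⇒ 4;  out=∅∪out(4)=∅
  fail(5) 'cb': from fail(4)=0 chase 'b': 0 ⇒ 1;  out={1}∪out(1)={1}
  fail(7) 'dc': from fail(6)=0 chase 'c': 0 ⇒ 4;  out=∅∪out(4)=∅
  fail(9) 'ca': from fail(4)=0 chase 'a': 0 ⇒ 0;  out=∅∪out(0)=∅
  fail(12) 'cd': from fail(4)=0 chase 'd': 0 ⇒ 6;  out={4}∪out(6)={4}
  fail(3) 'bcd': from fail(2)=4 chase 'd': 4 ⇒ 12;  out={0}∪out(12)={0,4}
  fail(8) 'dcc': from fail(7)=4 chase 'c': 4→0 ⇒ 4;  out={2}∪out(4)={2}
  fail(10) 'cab': from fail(9)=0 chase 'b': 0 ⇒ 1;  out=∅∪out(1)=∅
  fail(11) 'cabd': from fail(10)=1 chase 'd': 1→0 ⇒ 6;  out={3}∪out(6)={3}

Text stream:
pos 0 'd': at 6
pos 1 'c': at 7
pos 2 'a': at 9 (fail-walked)
pos 3 'b': at 10
pos 4 'c': at 2 (fail-walked)
pos 5 'd': at 3  → match P0@[3:5],P4@[4:5]
pos 6 'c': at 7 (fail-walked)
pos 7 'd': at 12 (fail-walked)  → match P4@[6:7]
pos 8 'a': at 0 (fail-walked)
pos 9 'c': at 4
pos 10 'b': at 5  → match P1@[9:10]
pos 11 'c': at 2 (fail-walked)
pos 12 'b': at 5 (fail-walked)  → match P1@[11:12]
pos 13 'a': at 0 (fail-walked)
pos 14 'c': at 4
pos 15 'c': at 4 (fail-walked)
pos 16 'c': at 4 (fail-walked)
pos 17 'b': at 5  → match P1@[16:17]
pos 18 'a': at 0 (fail-walked)
pos 19 'd': at 6
pos 20 'c': at 7
pos 21 'c': at 8  → match P2@[19:21]
pos 22 'b': at 5 (fail-walked)  → match P1@[21:22]
pos 23 'd': at 6 (fail-walked)
pos 24 'c': at 7
pos 25 'c': at 8  → match P2@[23:25]

Result: [[5,0],[5,4],[7,4],[10,1],[12,1],[17,1],[21,2],[22,1],[25,2]]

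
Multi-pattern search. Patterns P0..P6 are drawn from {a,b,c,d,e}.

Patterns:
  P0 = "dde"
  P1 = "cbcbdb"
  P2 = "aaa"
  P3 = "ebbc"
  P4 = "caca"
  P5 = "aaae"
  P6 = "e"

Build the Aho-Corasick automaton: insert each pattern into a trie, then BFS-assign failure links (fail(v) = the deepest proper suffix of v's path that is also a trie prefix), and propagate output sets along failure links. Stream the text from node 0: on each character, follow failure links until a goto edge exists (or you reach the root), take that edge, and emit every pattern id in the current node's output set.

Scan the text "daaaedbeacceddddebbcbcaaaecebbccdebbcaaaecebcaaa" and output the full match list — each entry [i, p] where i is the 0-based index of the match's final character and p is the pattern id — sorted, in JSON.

Build:
Trie nodes:
  0='ε' goto a→10 c→4 d→1 e→13
  1='d' goto d→2
  2='dd' goto e→3
  3='dde' goto ·  ←P0
  4='c' goto a→17 b→5
  5='cb' goto c→6
  6='cbc' goto b→7
  7='cbcb' goto d→8
  8='cbcbd' goto b→9
  9='cbcbdb' goto ·  ←P1
  10='a' goto a→11
  11='aa' goto a→12
  12='aaa' goto e→20  ←P2
  13='e' goto b→14  ←P6
  14='eb' goto b→15
  15='ebb' goto c→16
  16='ebbc' goto ·  ←P3
  17='ca' goto c→18
  18='cac' goto a→19
  19='caca' goto ·  ←P4
  20='aaae' goto ·  ←P5

Failure links (BFS by depth):
  fail(1) 'd': from fail(0)=0 chase 'd': 0 ⇒ 0;  out=∅∪out(0)=∅
  fail(4) 'c': from fail(0)=0 chase 'c': 0 ⇒ 0;  out=∅∪out(0)=∅
  fail(10) 'a': from fail(0)=0 chase 'a': 0 ⇒ 0;  out=∅∪out(0)=∅
  fail(13) 'e': from fail(0)=0 chase 'e': 0 ⇒ 0;  out={6}∪out(0)={6}
  fail(2) 'dd': from fail(1)=0 chase 'd': 0 ⇒ 1;  out=∅∪out(1)=∅
  fail(5) 'cb': from fail(4)=0 chase 'b': 0 ⇒ 0;  out=∅∪out(0)=∅
  fail(11) 'aa': from fail(10)=0 chase 'a': 0 ⇒ 10;  out=∅∪out(10)=∅
  fail(14) 'eb': from fail(13)=0 chase 'b': 0 ⇒ 0;  out=∅∪out(0)=∅
  fail(17) 'ca': from fail(4)=0 chase 'a': 0 ⇒ 10;  out=∅∪out(10)=∅
  fail(3) 'dde': from fail(2)=1 chase 'e': 1→0 ⇒ 13;  out={0}∪out(13)={0,6}
  fail(6) 'cbc': from fail(5)=0 chase 'c': 0 ⇒ 4;  out=∅∪out(4)=∅
  fail(12) 'aaa': from fail(11)=10 chase 'a': 10 ⇒ 11;  out={2}∪out(11)={2}
  fail(15) 'ebb': from fail(14)=0 chase 'b': 0 ⇒ 0;  out=∅∪out(0)=∅
  fail(18) 'cac': from fail(17)=10 chase 'c': 10→0 ⇒ 4;  out=∅∪out(4)=∅
  fail(7) 'cbcb': from fail(6)=4 chase 'b': 4 ⇒ 5;  out=∅∪out(5)=∅
  fail(16) 'ebbc': from fail(15)=0 chase 'c': 0 ⇒ 4;  out={3}∪out(4)={3}
  fail(19) 'caca': from fail(18)=4 chase 'a': 4 ⇒ 17;  out={4}∪out(17)={4}
  fail(20) 'aaae': from fail(12)=11 chase 'e': 11→10→0 ⇒ 13;  out={5}∪out(13)={5,6}
  fail(8) 'cbcbd': from fail(7)=5 chase 'd': 5→0 ⇒ 1;  out=∅∪out(1)=∅
  fail(9) 'cbcbdb': from fail(8)=1 chase 'b': 1→0 ⇒ 0;  out={1}∪out(0)={1}

Scan:
[0] read 'd'  n0⇒n1
[1] read 'a'  n1⇒n10 (fail-walked)
[2] read 'a'  n10⇒n11
[3] read 'a'  n11⇒n12  emit P2@[1:3]
[4] read 'e'  n12⇒n20  emit P5@[1:4],P6@[4:4]
[5] read 'd'  n20⇒n1 (fail-walked)
[6] read 'b'  n1⇒n0 (fail-walked)
[7] read 'e'  n0⇒n13  emit P6@[7:7]
[8] read 'a'  n13⇒n10 (fail-walked)
[9] read 'c'  n10⇒n4 (fail-walked)
[10] read 'c'  n4⇒n4 (fail-walked)
[11] read 'e'  n4⇒n13 (fail-walked)  emit P6@[11:11]
[12] read 'd'  n13⇒n1 (fail-walked)
[13] read 'd'  n1⇒n2
[14] read 'd'  n2⇒n2 (fail-walked)
[15] read 'd'  n2⇒n2 (fail-walked)
[16] read 'e'  n2⇒n3  emit P0@[14:16],P6@[16:16]
[17] read 'b'  n3⇒n14 (fail-walked)
[18] read 'b'  n14⇒n15
[19] read 'c'  n15⇒n16  emit P3@[16:19]
[20] read 'b'  n16⇒n5 (fail-walked)
[21] read 'c'  n5⇒n6
[22] read 'a'  n6⇒n17 (fail-walked)
[23] read 'a'  n17⇒n11 (fail-walked)
[24] read 'a'  n11⇒n12  emit P2@[22:24]
[25] read 'e'  n12⇒n20  emit P5@[22:25],P6@[25:25]
[26] read 'c'  n20⇒n4 (fail-walked)
[27] read 'e'  n4⇒n13 (fail-walked)  emit P6@[27:27]
[28] read 'b'  n13⇒n14
[29] read 'b'  n14⇒n15
[30] read 'c'  n15⇒n16  emit P3@[27:30]
[31] read 'c'  n16⇒n4 (fail-walked)
[32] read 'd'  n4⇒n1 (fail-walked)
[33] read 'e'  n1⇒n13 (fail-walked)  emit P6@[33:33]
[34] read 'b'  n13⇒n14
[35] read 'b'  n14⇒n15
[36] read 'c'  n15⇒n16  emit P3@[33:36]
[37] read 'a'  n16⇒n17 (fail-walked)
[38] read 'a'  n17⇒n11 (fail-walked)
[39] read 'a'  n11⇒n12  emit P2@[37:39]
[40] read 'e'  n12⇒n20  emit P5@[37:40],P6@[40:40]
[41] read 'c'  n20⇒n4 (fail-walked)
[42] read 'e'  n4⇒n13 (fail-walked)  emit P6@[42:42]
[43] read 'b'  n13⇒n14
[44] read 'c'  n14⇒n4 (fail-walked)
[45] read 'a'  n4⇒n17
[46] read 'a'  n17⇒n11 (fail-walked)
[47] read 'a'  n11⇒n12  emit P2@[45:47]

Result: [[3,2],[4,5],[4,6],[7,6],[11,6],[16,0],[16,6],[19,3],[24,2],[25,5],[25,6],[27,6],[30,3],[33,6],[36,3],[39,2],[40,5],[40,6],[42,6],[47,2]]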